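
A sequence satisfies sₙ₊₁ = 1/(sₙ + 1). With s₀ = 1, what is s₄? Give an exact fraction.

s₁ = 1/(1 + 1) = 1/2.
s₂ = 1/(1/2 + 1) = 2/3.
s₃ = 1/(2/3 + 1) = 3/5.
s₄ = 1/(3/5 + 1) = 5/8.

5/8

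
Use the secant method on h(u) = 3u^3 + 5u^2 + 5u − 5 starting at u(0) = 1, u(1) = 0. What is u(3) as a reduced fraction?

h(1) = 8, h(0) = −5. u(2) = 0 − (−5)·(0 − 1)/((−5) − 8) = 5/13.
h(0) = −5, h(5/13) = −4760/2197. u(3) = (5/13) − (−4760/2197)·((5/13) − 0)/((−4760/2197) − (−5)) = 169/249.

169/249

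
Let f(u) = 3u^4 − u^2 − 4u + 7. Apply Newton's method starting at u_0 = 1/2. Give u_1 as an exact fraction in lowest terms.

107/56

f'(u) = 12u^3 − 2u − 4.
f(1/2) = 79/16, f'(1/2) = −7/2, so u_1 = (1/2) − (79/16)/(−7/2) = 107/56.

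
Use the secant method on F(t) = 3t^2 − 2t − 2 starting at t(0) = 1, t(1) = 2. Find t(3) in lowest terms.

31/26

F(1) = −1, F(2) = 6. t(2) = 2 − 6·(2 − 1)/(6 − (−1)) = 8/7.
F(2) = 6, F(8/7) = −18/49. t(3) = (8/7) − (−18/49)·((8/7) − 2)/((−18/49) − 6) = 31/26.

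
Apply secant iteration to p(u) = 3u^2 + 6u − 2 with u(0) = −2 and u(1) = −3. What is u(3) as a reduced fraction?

p(−2) = −2, p(−3) = 7. u(2) = (−3) − 7·((−3) − (−2))/(7 − (−2)) = −20/9.
p(−3) = 7, p(−20/9) = −14/27. u(3) = (−20/9) − (−14/27)·((−20/9) − (−3))/((−14/27) − 7) = −66/29.

−66/29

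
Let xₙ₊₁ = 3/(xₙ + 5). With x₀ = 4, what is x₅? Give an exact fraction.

1479/2732

x₁ = 3/(4 + 5) = 1/3.
x₂ = 3/(1/3 + 5) = 9/16.
x₃ = 3/(9/16 + 5) = 48/89.
x₄ = 3/(48/89 + 5) = 267/493.
x₅ = 3/(267/493 + 5) = 1479/2732.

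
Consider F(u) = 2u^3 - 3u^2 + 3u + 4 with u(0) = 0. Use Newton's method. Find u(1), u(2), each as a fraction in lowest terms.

u(1) = -4/3, u(2) = -508/585

F'(u) = 6u^2 - 6u + 3.
F(0) = 4, F'(0) = 3, so u(1) = 0 - 4/3 = -4/3.
F(-4/3) = -272/27, F'(-4/3) = 65/3, so u(2) = (-4/3) - (-272/27)/(65/3) = -508/585.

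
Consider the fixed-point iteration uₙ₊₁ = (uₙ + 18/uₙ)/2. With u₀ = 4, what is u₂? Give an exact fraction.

577/136

u₁ = (4 + 18/4)/2 = 17/4.
u₂ = (17/4 + 18/(17/4))/2 = 577/136.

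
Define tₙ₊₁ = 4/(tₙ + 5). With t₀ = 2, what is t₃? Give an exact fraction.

156/223

t₁ = 4/(2 + 5) = 4/7.
t₂ = 4/(4/7 + 5) = 28/39.
t₃ = 4/(28/39 + 5) = 156/223.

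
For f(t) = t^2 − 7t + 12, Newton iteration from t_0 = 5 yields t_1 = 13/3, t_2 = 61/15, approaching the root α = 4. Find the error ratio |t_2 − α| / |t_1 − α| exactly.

1/5

t_1 − α = 13/3 − 4 = 1/3, so |t_1 − α| = 1/3.
t_2 − α = 61/15 − 4 = 1/15, so |t_2 − α| = 1/15.
Ratio = (1/15) / (1/3) = 1/5.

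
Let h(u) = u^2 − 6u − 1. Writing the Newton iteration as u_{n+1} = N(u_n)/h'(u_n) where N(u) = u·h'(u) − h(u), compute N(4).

h'(u) = 2u − 6.
N(u) = u·h'(u) − h(u) = u·(2u − 6) − (u^2 − 6u − 1) = u^2 + 1.
N(4) = 17.

17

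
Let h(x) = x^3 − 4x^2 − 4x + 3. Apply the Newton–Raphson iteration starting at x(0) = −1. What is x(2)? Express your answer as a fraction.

−4755/3857

h'(x) = 3x^2 − 8x − 4.
h(−1) = 2, h'(−1) = 7, so x(1) = (−1) − 2/7 = −9/7.
h(−9/7) = −204/343, h'(−9/7) = 551/49, so x(2) = (−9/7) − (−204/343)/(551/49) = −4755/3857.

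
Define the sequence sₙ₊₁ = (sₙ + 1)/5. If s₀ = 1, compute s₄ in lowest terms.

s₁ = (1 + 1)/5 = 2/5.
s₂ = ((2/5) + 1)/5 = 7/25.
s₃ = ((7/25) + 1)/5 = 32/125.
s₄ = ((32/125) + 1)/5 = 157/625.

157/625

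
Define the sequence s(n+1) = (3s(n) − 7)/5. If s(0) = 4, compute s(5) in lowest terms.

−1823/625

s(1) = (3·4 − 7)/5 = 1.
s(2) = (3·1 − 7)/5 = −4/5.
s(3) = (3·(−4/5) − 7)/5 = −47/25.
s(4) = (3·(−47/25) − 7)/5 = −316/125.
s(5) = (3·(−316/125) − 7)/5 = −1823/625.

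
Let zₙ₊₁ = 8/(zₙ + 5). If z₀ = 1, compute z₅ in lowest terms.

z₁ = 8/(1 + 5) = 4/3.
z₂ = 8/(4/3 + 5) = 24/19.
z₃ = 8/(24/19 + 5) = 152/119.
z₄ = 8/(152/119 + 5) = 952/747.
z₅ = 8/(952/747 + 5) = 5976/4687.

5976/4687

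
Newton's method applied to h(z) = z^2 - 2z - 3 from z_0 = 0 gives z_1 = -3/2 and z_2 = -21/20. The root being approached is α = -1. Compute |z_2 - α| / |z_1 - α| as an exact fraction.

1/10

z_1 - α = -3/2 - (-1) = -3/2 + 1 = -1/2, so |z_1 - α| = 1/2.
z_2 - α = -21/20 - (-1) = -21/20 + 1 = -1/20, so |z_2 - α| = 1/20.
Ratio = (1/20) / (1/2) = 1/10.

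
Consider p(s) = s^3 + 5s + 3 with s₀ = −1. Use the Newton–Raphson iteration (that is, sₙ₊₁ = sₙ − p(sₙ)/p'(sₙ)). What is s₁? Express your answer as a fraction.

p'(s) = 3s^2 + 5.
p(−1) = −3, p'(−1) = 8, so s₁ = (−1) − (−3)/8 = −5/8.

−5/8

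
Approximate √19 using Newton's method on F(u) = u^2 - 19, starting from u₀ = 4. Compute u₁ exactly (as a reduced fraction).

35/8

F'(u) = 2u.
F(4) = -3, F'(4) = 8, so u₁ = 4 - (-3)/8 = 35/8.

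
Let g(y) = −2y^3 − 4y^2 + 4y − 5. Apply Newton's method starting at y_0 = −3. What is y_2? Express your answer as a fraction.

−324349/109551

g'(y) = −6y^2 − 8y + 4.
g(−3) = 1, g'(−3) = −26, so y_1 = (−3) − 1/(−26) = −77/26.
g(−77/26) = 181/8788, g'(−77/26) = −8427/338, so y_2 = (−77/26) − (181/8788)/(−8427/338) = −324349/109551.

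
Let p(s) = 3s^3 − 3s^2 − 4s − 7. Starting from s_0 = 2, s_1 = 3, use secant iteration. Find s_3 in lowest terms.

120313/56951

p(2) = −3, p(3) = 35. s_2 = 3 − 35·(3 − 2)/(35 − (−3)) = 79/38.
p(3) = 35, p(79/38) = −72765/54872. s_3 = (79/38) − (−72765/54872)·((79/38) − 3)/((−72765/54872) − 35) = 120313/56951.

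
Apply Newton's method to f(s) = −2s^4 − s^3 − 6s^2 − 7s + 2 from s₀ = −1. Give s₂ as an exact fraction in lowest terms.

−12266/10565

f'(s) = −8s^3 − 3s^2 − 12s − 7.
f(−1) = 2, f'(−1) = 10, so s₁ = (−1) − 2/10 = −6/5.
f(−6/5) = −412/625, f'(−6/5) = 2113/125, so s₂ = (−6/5) − (−412/625)/(2113/125) = −12266/10565.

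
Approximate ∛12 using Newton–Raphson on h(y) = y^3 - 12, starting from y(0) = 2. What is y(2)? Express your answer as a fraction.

h'(y) = 3y^2.
h(2) = -4, h'(2) = 12, so y(1) = 2 - (-4)/12 = 7/3.
h(7/3) = 19/27, h'(7/3) = 49/3, so y(2) = (7/3) - (19/27)/(49/3) = 1010/441.

1010/441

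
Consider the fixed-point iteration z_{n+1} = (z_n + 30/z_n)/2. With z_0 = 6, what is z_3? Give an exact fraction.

116161/21208

z_1 = (6 + 30/6)/2 = 11/2.
z_2 = (11/2 + 30/(11/2))/2 = 241/44.
z_3 = (241/44 + 30/(241/44))/2 = 116161/21208.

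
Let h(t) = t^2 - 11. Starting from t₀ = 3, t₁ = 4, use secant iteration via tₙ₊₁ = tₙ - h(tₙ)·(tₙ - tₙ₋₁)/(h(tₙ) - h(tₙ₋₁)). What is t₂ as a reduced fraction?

h(3) = -2, h(4) = 5. t₂ = 4 - 5·(4 - 3)/(5 - (-2)) = 23/7.

23/7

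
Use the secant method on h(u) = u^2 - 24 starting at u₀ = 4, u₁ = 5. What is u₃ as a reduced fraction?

436/89

h(4) = -8, h(5) = 1. u₂ = 5 - 1·(5 - 4)/(1 - (-8)) = 44/9.
h(5) = 1, h(44/9) = -8/81. u₃ = (44/9) - (-8/81)·((44/9) - 5)/((-8/81) - 1) = 436/89.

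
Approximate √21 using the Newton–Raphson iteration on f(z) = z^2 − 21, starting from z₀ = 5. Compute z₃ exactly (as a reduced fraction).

f'(z) = 2z.
f(5) = 4, f'(5) = 10, so z₁ = 5 − 4/10 = 23/5.
f(23/5) = 4/25, f'(23/5) = 46/5, so z₂ = (23/5) − (4/25)/(46/5) = 527/115.
f(527/115) = 4/13225, f'(527/115) = 1054/115, so z₃ = (527/115) − (4/13225)/(1054/115) = 277727/60605.

277727/60605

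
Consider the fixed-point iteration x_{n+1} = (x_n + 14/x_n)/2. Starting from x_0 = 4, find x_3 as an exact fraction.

x_1 = (4 + 14/4)/2 = 15/4.
x_2 = (15/4 + 14/(15/4))/2 = 449/120.
x_3 = (449/120 + 14/(449/120))/2 = 403201/107760.

403201/107760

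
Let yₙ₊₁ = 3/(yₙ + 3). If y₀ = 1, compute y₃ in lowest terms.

y₁ = 3/(1 + 3) = 3/4.
y₂ = 3/(3/4 + 3) = 4/5.
y₃ = 3/(4/5 + 3) = 15/19.

15/19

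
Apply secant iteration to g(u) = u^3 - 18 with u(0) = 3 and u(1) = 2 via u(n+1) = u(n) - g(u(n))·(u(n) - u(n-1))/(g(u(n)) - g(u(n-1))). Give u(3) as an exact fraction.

7377/2786

g(3) = 9, g(2) = -10. u(2) = 2 - (-10)·(2 - 3)/((-10) - 9) = 48/19.
g(2) = -10, g(48/19) = -12870/6859. u(3) = (48/19) - (-12870/6859)·((48/19) - 2)/((-12870/6859) - (-10)) = 7377/2786.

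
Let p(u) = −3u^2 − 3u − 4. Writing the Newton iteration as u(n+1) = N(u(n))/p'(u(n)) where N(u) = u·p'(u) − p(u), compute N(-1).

p'(u) = −6u − 3.
N(u) = u·p'(u) − p(u) = u·(−6u − 3) − (−3u^2 − 3u − 4) = −3u^2 + 4.
N(-1) = 1.

1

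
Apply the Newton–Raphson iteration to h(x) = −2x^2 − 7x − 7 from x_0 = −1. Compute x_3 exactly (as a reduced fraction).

−275/93

h'(x) = −4x − 7.
h(−1) = −2, h'(−1) = −3, so x_1 = (−1) − (−2)/(−3) = −5/3.
h(−5/3) = −8/9, h'(−5/3) = −1/3, so x_2 = (−5/3) − (−8/9)/(−1/3) = −13/3.
h(−13/3) = −128/9, h'(−13/3) = 31/3, so x_3 = (−13/3) − (−128/9)/(31/3) = −275/93.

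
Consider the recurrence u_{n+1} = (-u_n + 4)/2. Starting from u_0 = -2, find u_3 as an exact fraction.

u_1 = (-(-2) + 4)/2 = 3.
u_2 = (-3 + 4)/2 = 1/2.
u_3 = (-(1/2) + 4)/2 = 7/4.

7/4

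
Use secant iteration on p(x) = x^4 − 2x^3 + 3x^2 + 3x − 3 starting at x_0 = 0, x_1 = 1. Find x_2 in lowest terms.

3/5

p(0) = −3, p(1) = 2. x_2 = 1 − 2·(1 − 0)/(2 − (−3)) = 3/5.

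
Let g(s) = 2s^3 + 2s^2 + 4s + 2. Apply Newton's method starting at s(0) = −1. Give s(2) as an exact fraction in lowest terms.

−31/54

g'(s) = 6s^2 + 4s + 4.
g(−1) = −2, g'(−1) = 6, so s(1) = (−1) − (−2)/6 = −2/3.
g(−2/3) = −10/27, g'(−2/3) = 4, so s(2) = (−2/3) − (−10/27)/4 = −31/54.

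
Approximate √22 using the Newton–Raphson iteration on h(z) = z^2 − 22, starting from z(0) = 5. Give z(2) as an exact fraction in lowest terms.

h'(z) = 2z.
h(5) = 3, h'(5) = 10, so z(1) = 5 − 3/10 = 47/10.
h(47/10) = 9/100, h'(47/10) = 47/5, so z(2) = (47/10) − (9/100)/(47/5) = 4409/940.

4409/940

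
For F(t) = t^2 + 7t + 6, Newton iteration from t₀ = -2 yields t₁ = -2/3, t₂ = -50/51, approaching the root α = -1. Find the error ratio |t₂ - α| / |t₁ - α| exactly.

t₁ - α = -2/3 - (-1) = -2/3 + 1 = 1/3, so |t₁ - α| = 1/3.
t₂ - α = -50/51 - (-1) = -50/51 + 1 = 1/51, so |t₂ - α| = 1/51.
Ratio = (1/51) / (1/3) = 1/17.

1/17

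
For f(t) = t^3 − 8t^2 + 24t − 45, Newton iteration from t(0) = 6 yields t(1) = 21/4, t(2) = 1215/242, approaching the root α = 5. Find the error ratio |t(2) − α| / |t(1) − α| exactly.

t(1) − α = 21/4 − 5 = 1/4, so |t(1) − α| = 1/4.
t(2) − α = 1215/242 − 5 = 5/242, so |t(2) − α| = 5/242.
Ratio = (5/242) / (1/4) = 10/121.

10/121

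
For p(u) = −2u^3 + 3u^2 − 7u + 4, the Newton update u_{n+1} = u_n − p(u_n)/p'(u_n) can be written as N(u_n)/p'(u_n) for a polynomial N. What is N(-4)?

p'(u) = −6u^2 + 6u − 7.
N(u) = u·p'(u) − p(u) = u·(−6u^2 + 6u − 7) − (−2u^3 + 3u^2 − 7u + 4) = −4u^3 + 3u^2 − 4.
N(-4) = 300.

300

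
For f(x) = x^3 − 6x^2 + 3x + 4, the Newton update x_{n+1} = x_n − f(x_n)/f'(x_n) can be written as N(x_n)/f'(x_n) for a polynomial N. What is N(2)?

−12

f'(x) = 3x^2 − 12x + 3.
N(x) = x·f'(x) − f(x) = x·(3x^2 − 12x + 3) − (x^3 − 6x^2 + 3x + 4) = 2x^3 − 6x^2 − 4.
N(2) = −12.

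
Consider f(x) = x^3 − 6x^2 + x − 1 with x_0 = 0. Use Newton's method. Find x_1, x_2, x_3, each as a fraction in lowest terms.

f'(x) = 3x^2 − 12x + 1.
f(0) = −1, f'(0) = 1, so x_1 = 0 − (−1)/1 = 1.
f(1) = −5, f'(1) = −8, so x_2 = 1 − (−5)/(−8) = 3/8.
f(3/8) = −725/512, f'(3/8) = −197/64, so x_3 = (3/8) − (−725/512)/(−197/64) = −67/788.

x_1 = 1, x_2 = 3/8, x_3 = −67/788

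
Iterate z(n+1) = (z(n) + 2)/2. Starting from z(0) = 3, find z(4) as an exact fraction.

33/16

z(1) = (3 + 2)/2 = 5/2.
z(2) = ((5/2) + 2)/2 = 9/4.
z(3) = ((9/4) + 2)/2 = 17/8.
z(4) = ((17/8) + 2)/2 = 33/16.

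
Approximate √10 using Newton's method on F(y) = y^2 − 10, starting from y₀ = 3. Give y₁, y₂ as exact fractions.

y₁ = 19/6, y₂ = 721/228

F'(y) = 2y.
F(3) = −1, F'(3) = 6, so y₁ = 3 − (−1)/6 = 19/6.
F(19/6) = 1/36, F'(19/6) = 19/3, so y₂ = (19/6) − (1/36)/(19/3) = 721/228.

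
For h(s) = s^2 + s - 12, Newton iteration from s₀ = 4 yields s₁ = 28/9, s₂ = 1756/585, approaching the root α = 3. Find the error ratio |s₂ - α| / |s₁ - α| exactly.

1/65

s₁ - α = 28/9 - 3 = 1/9, so |s₁ - α| = 1/9.
s₂ - α = 1756/585 - 3 = 1/585, so |s₂ - α| = 1/585.
Ratio = (1/585) / (1/9) = 1/65.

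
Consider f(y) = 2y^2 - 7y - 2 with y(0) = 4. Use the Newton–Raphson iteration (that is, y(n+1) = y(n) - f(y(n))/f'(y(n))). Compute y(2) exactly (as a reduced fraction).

f'(y) = 4y - 7.
f(4) = 2, f'(4) = 9, so y(1) = 4 - 2/9 = 34/9.
f(34/9) = 8/81, f'(34/9) = 73/9, so y(2) = (34/9) - (8/81)/(73/9) = 2474/657.

2474/657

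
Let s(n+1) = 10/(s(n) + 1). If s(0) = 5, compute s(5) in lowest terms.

590/249

s(1) = 10/(5 + 1) = 5/3.
s(2) = 10/(5/3 + 1) = 15/4.
s(3) = 10/(15/4 + 1) = 40/19.
s(4) = 10/(40/19 + 1) = 190/59.
s(5) = 10/(190/59 + 1) = 590/249.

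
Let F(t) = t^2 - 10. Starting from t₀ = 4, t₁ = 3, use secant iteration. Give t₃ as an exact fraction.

F(4) = 6, F(3) = -1. t₂ = 3 - (-1)·(3 - 4)/((-1) - 6) = 22/7.
F(3) = -1, F(22/7) = -6/49. t₃ = (22/7) - (-6/49)·((22/7) - 3)/((-6/49) - (-1)) = 136/43.

136/43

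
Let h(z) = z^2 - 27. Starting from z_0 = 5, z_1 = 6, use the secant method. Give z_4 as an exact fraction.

1351/260

h(5) = -2, h(6) = 9. z_2 = 6 - 9·(6 - 5)/(9 - (-2)) = 57/11.
h(6) = 9, h(57/11) = -18/121. z_3 = (57/11) - (-18/121)·((57/11) - 6)/((-18/121) - 9) = 213/41.
h(57/11) = -18/121, h(213/41) = -18/1681. z_4 = (213/41) - (-18/1681)·((213/41) - (57/11))/((-18/1681) - (-18/121)) = 1351/260.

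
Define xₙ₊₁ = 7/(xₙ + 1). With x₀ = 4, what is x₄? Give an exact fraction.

x₁ = 7/(4 + 1) = 7/5.
x₂ = 7/(7/5 + 1) = 35/12.
x₃ = 7/(35/12 + 1) = 84/47.
x₄ = 7/(84/47 + 1) = 329/131.

329/131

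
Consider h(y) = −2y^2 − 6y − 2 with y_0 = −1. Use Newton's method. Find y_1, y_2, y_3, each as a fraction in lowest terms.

h'(y) = −4y − 6.
h(−1) = 2, h'(−1) = −2, so y_1 = (−1) − 2/(−2) = 0.
h(0) = −2, h'(0) = −6, so y_2 = 0 − (−2)/(−6) = −1/3.
h(−1/3) = −2/9, h'(−1/3) = −14/3, so y_3 = (−1/3) − (−2/9)/(−14/3) = −8/21.

y_1 = 0, y_2 = −1/3, y_3 = −8/21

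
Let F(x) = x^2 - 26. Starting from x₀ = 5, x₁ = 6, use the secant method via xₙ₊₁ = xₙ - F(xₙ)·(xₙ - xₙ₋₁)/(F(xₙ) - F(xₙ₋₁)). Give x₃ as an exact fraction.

311/61

F(5) = -1, F(6) = 10. x₂ = 6 - 10·(6 - 5)/(10 - (-1)) = 56/11.
F(6) = 10, F(56/11) = -10/121. x₃ = (56/11) - (-10/121)·((56/11) - 6)/((-10/121) - 10) = 311/61.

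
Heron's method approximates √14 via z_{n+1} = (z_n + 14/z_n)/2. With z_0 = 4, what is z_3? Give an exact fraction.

403201/107760

z_1 = (4 + 14/4)/2 = 15/4.
z_2 = (15/4 + 14/(15/4))/2 = 449/120.
z_3 = (449/120 + 14/(449/120))/2 = 403201/107760.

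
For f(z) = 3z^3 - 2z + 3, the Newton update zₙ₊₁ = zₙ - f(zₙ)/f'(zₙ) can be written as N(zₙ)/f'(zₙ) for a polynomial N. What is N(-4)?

-387

f'(z) = 9z^2 - 2.
N(z) = z·f'(z) - f(z) = z·(9z^2 - 2) - (3z^3 - 2z + 3) = 6z^3 - 3.
N(-4) = -387.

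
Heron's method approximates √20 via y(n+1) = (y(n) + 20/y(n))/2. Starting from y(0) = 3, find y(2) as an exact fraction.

y(1) = (3 + 20/3)/2 = 29/6.
y(2) = (29/6 + 20/(29/6))/2 = 1561/348.

1561/348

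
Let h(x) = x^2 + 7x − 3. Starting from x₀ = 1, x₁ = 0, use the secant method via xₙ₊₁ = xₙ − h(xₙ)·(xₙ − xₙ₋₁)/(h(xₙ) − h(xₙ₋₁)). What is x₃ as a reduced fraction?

24/59

h(1) = 5, h(0) = −3. x₂ = 0 − (−3)·(0 − 1)/((−3) − 5) = 3/8.
h(0) = −3, h(3/8) = −15/64. x₃ = (3/8) − (−15/64)·((3/8) − 0)/((−15/64) − (−3)) = 24/59.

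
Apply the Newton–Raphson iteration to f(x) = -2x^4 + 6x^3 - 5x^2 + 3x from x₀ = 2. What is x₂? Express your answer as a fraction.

f'(x) = -8x^3 + 18x^2 - 10x + 3.
f(2) = 2, f'(2) = -9, so x₁ = 2 - 2/(-9) = 20/9.
f(20/9) = -6260/6561, f'(20/9) = -13213/729, so x₂ = (20/9) - (-6260/6561)/(-13213/729) = 86000/39639.

86000/39639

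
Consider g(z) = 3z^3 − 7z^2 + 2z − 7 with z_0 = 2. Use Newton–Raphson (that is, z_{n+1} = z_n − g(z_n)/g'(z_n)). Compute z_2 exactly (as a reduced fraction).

37034/14905

g'(z) = 9z^2 − 14z + 2.
g(2) = −7, g'(2) = 10, so z_1 = 2 − (−7)/10 = 27/10.
g(27/10) = 6419/1000, g'(27/10) = 2981/100, so z_2 = (27/10) − (6419/1000)/(2981/100) = 37034/14905.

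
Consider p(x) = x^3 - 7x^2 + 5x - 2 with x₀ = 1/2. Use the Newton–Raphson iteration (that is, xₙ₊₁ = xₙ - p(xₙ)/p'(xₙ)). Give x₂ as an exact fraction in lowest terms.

p'(x) = 3x^2 - 14x + 5.
p(1/2) = -9/8, p'(1/2) = -5/4, so x₁ = (1/2) - (-9/8)/(-5/4) = -2/5.
p(-2/5) = -648/125, p'(-2/5) = 277/25, so x₂ = (-2/5) - (-648/125)/(277/25) = 94/1385.

94/1385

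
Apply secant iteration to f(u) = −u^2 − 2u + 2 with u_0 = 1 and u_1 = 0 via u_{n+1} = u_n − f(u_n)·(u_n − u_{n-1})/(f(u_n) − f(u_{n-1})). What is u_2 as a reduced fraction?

f(1) = −1, f(0) = 2. u_2 = 0 − 2·(0 − 1)/(2 − (−1)) = 2/3.

2/3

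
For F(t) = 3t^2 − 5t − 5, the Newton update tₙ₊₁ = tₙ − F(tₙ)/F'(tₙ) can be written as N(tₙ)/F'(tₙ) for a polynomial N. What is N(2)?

F'(t) = 6t − 5.
N(t) = t·F'(t) − F(t) = t·(6t − 5) − (3t^2 − 5t − 5) = 3t^2 + 5.
N(2) = 17.

17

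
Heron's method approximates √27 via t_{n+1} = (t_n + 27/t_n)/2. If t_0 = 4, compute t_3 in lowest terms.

t_1 = (4 + 27/4)/2 = 43/8.
t_2 = (43/8 + 27/(43/8))/2 = 3577/688.
t_3 = (3577/688 + 27/(3577/688))/2 = 25575217/4921952.

25575217/4921952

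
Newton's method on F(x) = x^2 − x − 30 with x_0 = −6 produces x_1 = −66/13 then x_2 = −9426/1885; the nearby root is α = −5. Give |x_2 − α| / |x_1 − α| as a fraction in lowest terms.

1/145

x_1 − α = −66/13 − (−5) = −66/13 + 5 = −1/13, so |x_1 − α| = 1/13.
x_2 − α = −9426/1885 − (−5) = −9426/1885 + 5 = −1/1885, so |x_2 − α| = 1/1885.
Ratio = (1/1885) / (1/13) = 1/145.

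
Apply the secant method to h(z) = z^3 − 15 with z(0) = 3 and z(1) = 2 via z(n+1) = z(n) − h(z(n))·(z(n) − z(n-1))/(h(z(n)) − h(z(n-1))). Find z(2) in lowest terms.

h(3) = 12, h(2) = −7. z(2) = 2 − (−7)·(2 − 3)/((−7) − 12) = 45/19.

45/19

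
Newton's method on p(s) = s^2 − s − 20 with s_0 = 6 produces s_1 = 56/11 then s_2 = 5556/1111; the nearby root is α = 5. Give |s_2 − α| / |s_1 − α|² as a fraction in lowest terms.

s_1 − α = 56/11 − 5 = 1/11, so |s_1 − α| = 1/11.
s_2 − α = 5556/1111 − 5 = 1/1111, so |s_2 − α| = 1/1111.
|s_1 − α|² = 1/121.
Ratio = (1/1111) / (1/121) = 11/101.

11/101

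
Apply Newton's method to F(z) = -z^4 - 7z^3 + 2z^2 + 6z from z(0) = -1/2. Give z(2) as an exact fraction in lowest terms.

F'(z) = -4z^3 - 21z^2 + 4z + 6.
F(-1/2) = -27/16, F'(-1/2) = -3/4, so z(1) = (-1/2) - (-27/16)/(-3/4) = -11/4.
F(-11/4) = 22275/256, F'(-11/4) = -645/8, so z(2) = (-11/4) - (22275/256)/(-645/8) = -2299/1376.

-2299/1376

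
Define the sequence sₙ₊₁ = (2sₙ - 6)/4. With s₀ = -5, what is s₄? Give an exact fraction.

s₁ = (2·(-5) - 6)/4 = -4.
s₂ = (2·(-4) - 6)/4 = -7/2.
s₃ = (2·(-7/2) - 6)/4 = -13/4.
s₄ = (2·(-13/4) - 6)/4 = -25/8.

-25/8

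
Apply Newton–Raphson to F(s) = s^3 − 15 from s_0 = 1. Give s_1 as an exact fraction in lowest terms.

17/3

F'(s) = 3s^2.
F(1) = −14, F'(1) = 3, so s_1 = 1 − (−14)/3 = 17/3.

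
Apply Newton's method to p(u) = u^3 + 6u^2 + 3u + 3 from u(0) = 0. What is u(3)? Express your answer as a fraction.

-307/117

p'(u) = 3u^2 + 12u + 3.
p(0) = 3, p'(0) = 3, so u(1) = 0 - 3/3 = -1.
p(-1) = 5, p'(-1) = -6, so u(2) = (-1) - 5/(-6) = -1/6.
p(-1/6) = 575/216, p'(-1/6) = 13/12, so u(3) = (-1/6) - (575/216)/(13/12) = -307/117.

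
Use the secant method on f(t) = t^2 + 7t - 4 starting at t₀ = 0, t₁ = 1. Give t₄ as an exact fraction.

f(0) = -4, f(1) = 4. t₂ = 1 - 4·(1 - 0)/(4 - (-4)) = 1/2.
f(1) = 4, f(1/2) = -1/4. t₃ = (1/2) - (-1/4)·((1/2) - 1)/((-1/4) - 4) = 9/17.
f(1/2) = -1/4, f(9/17) = -4/289. t₄ = (9/17) - (-4/289)·((9/17) - (1/2))/((-4/289) - (-1/4)) = 145/273.

145/273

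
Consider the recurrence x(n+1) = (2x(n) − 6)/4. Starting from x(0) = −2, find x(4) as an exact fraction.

−47/16

x(1) = (2·(−2) − 6)/4 = −5/2.
x(2) = (2·(−5/2) − 6)/4 = −11/4.
x(3) = (2·(−11/4) − 6)/4 = −23/8.
x(4) = (2·(−23/8) − 6)/4 = −47/16.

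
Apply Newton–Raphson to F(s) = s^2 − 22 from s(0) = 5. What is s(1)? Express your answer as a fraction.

47/10

F'(s) = 2s.
F(5) = 3, F'(5) = 10, so s(1) = 5 − 3/10 = 47/10.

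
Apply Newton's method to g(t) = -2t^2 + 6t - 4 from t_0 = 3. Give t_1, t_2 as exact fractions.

t_1 = 7/3, t_2 = 31/15

g'(t) = -4t + 6.
g(3) = -4, g'(3) = -6, so t_1 = 3 - (-4)/(-6) = 7/3.
g(7/3) = -8/9, g'(7/3) = -10/3, so t_2 = (7/3) - (-8/9)/(-10/3) = 31/15.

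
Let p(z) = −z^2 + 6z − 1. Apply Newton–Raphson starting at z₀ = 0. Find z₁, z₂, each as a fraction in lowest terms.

z₁ = 1/6, z₂ = 35/204

p'(z) = −2z + 6.
p(0) = −1, p'(0) = 6, so z₁ = 0 − (−1)/6 = 1/6.
p(1/6) = −1/36, p'(1/6) = 17/3, so z₂ = (1/6) − (−1/36)/(17/3) = 35/204.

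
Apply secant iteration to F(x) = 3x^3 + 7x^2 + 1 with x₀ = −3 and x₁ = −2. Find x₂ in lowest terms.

F(−3) = −17, F(−2) = 5. x₂ = (−2) − 5·((−2) − (−3))/(5 − (−17)) = −49/22.

−49/22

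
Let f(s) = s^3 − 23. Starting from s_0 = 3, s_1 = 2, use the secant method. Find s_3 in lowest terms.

f(3) = 4, f(2) = −15. s_2 = 2 − (−15)·(2 − 3)/((−15) − 4) = 53/19.
f(2) = −15, f(53/19) = −8880/6859. s_3 = (53/19) − (−8880/6859)·((53/19) − 2)/((−8880/6859) − (−15)) = 5983/2089.

5983/2089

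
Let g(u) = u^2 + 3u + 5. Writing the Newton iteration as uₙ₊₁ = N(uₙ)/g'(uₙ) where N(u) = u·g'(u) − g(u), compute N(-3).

g'(u) = 2u + 3.
N(u) = u·g'(u) − g(u) = u·(2u + 3) − (u^2 + 3u + 5) = u^2 − 5.
N(-3) = 4.

4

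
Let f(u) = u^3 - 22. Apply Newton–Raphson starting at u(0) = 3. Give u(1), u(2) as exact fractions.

u(1) = 76/27, u(2) = 655489/233928

f'(u) = 3u^2.
f(3) = 5, f'(3) = 27, so u(1) = 3 - 5/27 = 76/27.
f(76/27) = 5950/19683, f'(76/27) = 5776/243, so u(2) = (76/27) - (5950/19683)/(5776/243) = 655489/233928.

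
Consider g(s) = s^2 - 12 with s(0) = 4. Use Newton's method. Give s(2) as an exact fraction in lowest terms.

97/28

g'(s) = 2s.
g(4) = 4, g'(4) = 8, so s(1) = 4 - 4/8 = 7/2.
g(7/2) = 1/4, g'(7/2) = 7, so s(2) = (7/2) - (1/4)/7 = 97/28.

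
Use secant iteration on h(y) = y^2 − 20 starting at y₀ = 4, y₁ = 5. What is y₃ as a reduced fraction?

h(4) = −4, h(5) = 5. y₂ = 5 − 5·(5 − 4)/(5 − (−4)) = 40/9.
h(5) = 5, h(40/9) = −20/81. y₃ = (40/9) − (−20/81)·((40/9) − 5)/((−20/81) − 5) = 76/17.

76/17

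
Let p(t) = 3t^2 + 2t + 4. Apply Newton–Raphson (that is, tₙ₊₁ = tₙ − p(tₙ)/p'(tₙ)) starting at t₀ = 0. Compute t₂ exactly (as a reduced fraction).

−4/5

p'(t) = 6t + 2.
p(0) = 4, p'(0) = 2, so t₁ = 0 − 4/2 = −2.
p(−2) = 12, p'(−2) = −10, so t₂ = (−2) − 12/(−10) = −4/5.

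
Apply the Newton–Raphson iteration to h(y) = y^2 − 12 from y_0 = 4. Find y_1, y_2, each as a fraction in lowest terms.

y_1 = 7/2, y_2 = 97/28

h'(y) = 2y.
h(4) = 4, h'(4) = 8, so y_1 = 4 − 4/8 = 7/2.
h(7/2) = 1/4, h'(7/2) = 7, so y_2 = (7/2) − (1/4)/7 = 97/28.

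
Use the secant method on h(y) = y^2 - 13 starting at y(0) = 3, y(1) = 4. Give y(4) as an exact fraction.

4799/1331

h(3) = -4, h(4) = 3. y(2) = 4 - 3·(4 - 3)/(3 - (-4)) = 25/7.
h(4) = 3, h(25/7) = -12/49. y(3) = (25/7) - (-12/49)·((25/7) - 4)/((-12/49) - 3) = 191/53.
h(25/7) = -12/49, h(191/53) = -36/2809. y(4) = (191/53) - (-36/2809)·((191/53) - (25/7))/((-36/2809) - (-12/49)) = 4799/1331.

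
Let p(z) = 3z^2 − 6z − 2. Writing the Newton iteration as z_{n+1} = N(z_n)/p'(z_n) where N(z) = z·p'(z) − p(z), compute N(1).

5

p'(z) = 6z − 6.
N(z) = z·p'(z) − p(z) = z·(6z − 6) − (3z^2 − 6z − 2) = 3z^2 + 2.
N(1) = 5.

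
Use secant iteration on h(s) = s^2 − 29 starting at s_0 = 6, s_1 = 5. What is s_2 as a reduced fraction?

h(6) = 7, h(5) = −4. s_2 = 5 − (−4)·(5 − 6)/((−4) − 7) = 59/11.

59/11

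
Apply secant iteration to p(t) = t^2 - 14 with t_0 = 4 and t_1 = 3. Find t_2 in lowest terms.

p(4) = 2, p(3) = -5. t_2 = 3 - (-5)·(3 - 4)/((-5) - 2) = 26/7.

26/7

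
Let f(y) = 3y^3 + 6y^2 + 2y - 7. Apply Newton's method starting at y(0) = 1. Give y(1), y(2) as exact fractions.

f'(y) = 9y^2 + 12y + 2.
f(1) = 4, f'(1) = 23, so y(1) = 1 - 4/23 = 19/23.
f(19/23) = 5328/12167, f'(19/23) = 9551/529, so y(2) = (19/23) - (5328/12167)/(9551/529) = 176141/219673.

y(1) = 19/23, y(2) = 176141/219673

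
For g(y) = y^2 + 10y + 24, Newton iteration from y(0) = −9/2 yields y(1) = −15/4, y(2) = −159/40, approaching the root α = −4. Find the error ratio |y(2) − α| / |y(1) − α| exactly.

1/10

y(1) − α = −15/4 − (−4) = −15/4 + 4 = 1/4, so |y(1) − α| = 1/4.
y(2) − α = −159/40 − (−4) = −159/40 + 4 = 1/40, so |y(2) − α| = 1/40.
Ratio = (1/40) / (1/4) = 1/10.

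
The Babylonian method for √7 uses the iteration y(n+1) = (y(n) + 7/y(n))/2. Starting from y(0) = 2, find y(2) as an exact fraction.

y(1) = (2 + 7/2)/2 = 11/4.
y(2) = (11/4 + 7/(11/4))/2 = 233/88.

233/88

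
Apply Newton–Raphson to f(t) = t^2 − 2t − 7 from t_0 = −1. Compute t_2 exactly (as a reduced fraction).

f'(t) = 2t − 2.
f(−1) = −4, f'(−1) = −4, so t_1 = (−1) − (−4)/(−4) = −2.
f(−2) = 1, f'(−2) = −6, so t_2 = (−2) − 1/(−6) = −11/6.

−11/6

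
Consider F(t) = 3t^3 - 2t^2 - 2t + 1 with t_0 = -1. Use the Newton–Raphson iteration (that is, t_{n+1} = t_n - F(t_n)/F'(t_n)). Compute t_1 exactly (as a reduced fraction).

F'(t) = 9t^2 - 4t - 2.
F(-1) = -2, F'(-1) = 11, so t_1 = (-1) - (-2)/11 = -9/11.

-9/11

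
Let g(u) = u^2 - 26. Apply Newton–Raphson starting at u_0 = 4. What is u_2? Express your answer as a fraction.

g'(u) = 2u.
g(4) = -10, g'(4) = 8, so u_1 = 4 - (-10)/8 = 21/4.
g(21/4) = 25/16, g'(21/4) = 21/2, so u_2 = (21/4) - (25/16)/(21/2) = 857/168.

857/168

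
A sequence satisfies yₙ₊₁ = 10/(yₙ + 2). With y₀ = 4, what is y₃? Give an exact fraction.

y₁ = 10/(4 + 2) = 5/3.
y₂ = 10/(5/3 + 2) = 30/11.
y₃ = 10/(30/11 + 2) = 55/26.

55/26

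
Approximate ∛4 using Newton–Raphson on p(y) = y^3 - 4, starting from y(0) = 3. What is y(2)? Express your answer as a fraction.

117239/68121

p'(y) = 3y^2.
p(3) = 23, p'(3) = 27, so y(1) = 3 - 23/27 = 58/27.
p(58/27) = 116380/19683, p'(58/27) = 3364/243, so y(2) = (58/27) - (116380/19683)/(3364/243) = 117239/68121.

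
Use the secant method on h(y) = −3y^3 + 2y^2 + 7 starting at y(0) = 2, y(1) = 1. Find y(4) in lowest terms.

140587/89537

h(2) = −9, h(1) = 6. y(2) = 1 − 6·(1 − 2)/(6 − (−9)) = 7/5.
h(1) = 6, h(7/5) = 336/125. y(3) = (7/5) − (336/125)·((7/5) − 1)/((336/125) − 6) = 119/69.
h(7/5) = 336/125, h(119/69) = −267232/109503. y(4) = (119/69) − (−267232/109503)·((119/69) − (7/5))/((−267232/109503) − (336/125)) = 140587/89537.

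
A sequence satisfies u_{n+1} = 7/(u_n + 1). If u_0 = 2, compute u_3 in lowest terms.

70/31

u_1 = 7/(2 + 1) = 7/3.
u_2 = 7/(7/3 + 1) = 21/10.
u_3 = 7/(21/10 + 1) = 70/31.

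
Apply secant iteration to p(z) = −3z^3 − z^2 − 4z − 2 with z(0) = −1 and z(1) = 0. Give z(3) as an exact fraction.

p(−1) = 4, p(0) = −2. z(2) = 0 − (−2)·(0 − (−1))/((−2) − 4) = −1/3.
p(0) = −2, p(−1/3) = −2/3. z(3) = (−1/3) − (−2/3)·((−1/3) − 0)/((−2/3) − (−2)) = −1/2.

−1/2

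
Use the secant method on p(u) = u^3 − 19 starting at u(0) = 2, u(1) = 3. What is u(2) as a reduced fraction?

p(2) = −11, p(3) = 8. u(2) = 3 − 8·(3 − 2)/(8 − (−11)) = 49/19.

49/19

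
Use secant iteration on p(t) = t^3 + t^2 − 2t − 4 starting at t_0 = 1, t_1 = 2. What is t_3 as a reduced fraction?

p(1) = −4, p(2) = 4. t_2 = 2 − 4·(2 − 1)/(4 − (−4)) = 3/2.
p(2) = 4, p(3/2) = −11/8. t_3 = (3/2) − (−11/8)·((3/2) − 2)/((−11/8) − 4) = 70/43.

70/43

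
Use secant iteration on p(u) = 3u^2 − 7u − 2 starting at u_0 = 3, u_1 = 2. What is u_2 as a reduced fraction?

5/2

p(3) = 4, p(2) = −4. u_2 = 2 − (−4)·(2 − 3)/((−4) − 4) = 5/2.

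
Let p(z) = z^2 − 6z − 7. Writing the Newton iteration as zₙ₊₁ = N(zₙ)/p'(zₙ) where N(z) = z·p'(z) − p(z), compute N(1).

8

p'(z) = 2z − 6.
N(z) = z·p'(z) − p(z) = z·(2z − 6) − (z^2 − 6z − 7) = z^2 + 7.
N(1) = 8.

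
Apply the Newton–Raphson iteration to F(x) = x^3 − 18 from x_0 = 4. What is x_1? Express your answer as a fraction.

F'(x) = 3x^2.
F(4) = 46, F'(4) = 48, so x_1 = 4 − 46/48 = 73/24.

73/24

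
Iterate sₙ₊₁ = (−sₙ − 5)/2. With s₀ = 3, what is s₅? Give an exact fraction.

−29/16

s₁ = (−3 − 5)/2 = −4.
s₂ = (−(−4) − 5)/2 = −1/2.
s₃ = (−(−1/2) − 5)/2 = −9/4.
s₄ = (−(−9/4) − 5)/2 = −11/8.
s₅ = (−(−11/8) − 5)/2 = −29/16.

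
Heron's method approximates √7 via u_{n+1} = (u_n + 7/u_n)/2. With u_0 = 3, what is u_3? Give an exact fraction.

32257/12192

u_1 = (3 + 7/3)/2 = 8/3.
u_2 = (8/3 + 7/(8/3))/2 = 127/48.
u_3 = (127/48 + 7/(127/48))/2 = 32257/12192.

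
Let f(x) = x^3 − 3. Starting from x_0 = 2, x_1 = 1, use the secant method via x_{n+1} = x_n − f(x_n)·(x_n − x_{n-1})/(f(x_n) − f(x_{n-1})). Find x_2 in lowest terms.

9/7

f(2) = 5, f(1) = −2. x_2 = 1 − (−2)·(1 − 2)/((−2) − 5) = 9/7.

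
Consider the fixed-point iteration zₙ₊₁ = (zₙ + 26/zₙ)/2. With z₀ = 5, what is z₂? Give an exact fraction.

z₁ = (5 + 26/5)/2 = 51/10.
z₂ = (51/10 + 26/(51/10))/2 = 5201/1020.

5201/1020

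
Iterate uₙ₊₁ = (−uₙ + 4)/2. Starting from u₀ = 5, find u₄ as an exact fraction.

25/16

u₁ = (−5 + 4)/2 = −1/2.
u₂ = (−(−1/2) + 4)/2 = 9/4.
u₃ = (−(9/4) + 4)/2 = 7/8.
u₄ = (−(7/8) + 4)/2 = 25/16.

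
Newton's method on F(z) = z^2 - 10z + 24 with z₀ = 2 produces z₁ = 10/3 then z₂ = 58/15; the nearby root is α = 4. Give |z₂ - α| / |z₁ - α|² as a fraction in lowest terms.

z₁ - α = 10/3 - 4 = -2/3, so |z₁ - α| = 2/3.
z₂ - α = 58/15 - 4 = -2/15, so |z₂ - α| = 2/15.
|z₁ - α|² = 4/9.
Ratio = (2/15) / (4/9) = 3/10.

3/10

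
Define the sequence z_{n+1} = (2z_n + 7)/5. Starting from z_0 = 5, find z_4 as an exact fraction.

1501/625

z_1 = (2·5 + 7)/5 = 17/5.
z_2 = (2·(17/5) + 7)/5 = 69/25.
z_3 = (2·(69/25) + 7)/5 = 313/125.
z_4 = (2·(313/125) + 7)/5 = 1501/625.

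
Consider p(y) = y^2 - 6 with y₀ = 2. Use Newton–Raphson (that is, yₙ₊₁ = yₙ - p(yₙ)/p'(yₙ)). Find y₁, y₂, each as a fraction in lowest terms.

p'(y) = 2y.
p(2) = -2, p'(2) = 4, so y₁ = 2 - (-2)/4 = 5/2.
p(5/2) = 1/4, p'(5/2) = 5, so y₂ = (5/2) - (1/4)/5 = 49/20.

y₁ = 5/2, y₂ = 49/20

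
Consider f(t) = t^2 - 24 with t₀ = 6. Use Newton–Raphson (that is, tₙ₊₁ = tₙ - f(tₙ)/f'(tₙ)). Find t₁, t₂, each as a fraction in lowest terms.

t₁ = 5, t₂ = 49/10

f'(t) = 2t.
f(6) = 12, f'(6) = 12, so t₁ = 6 - 12/12 = 5.
f(5) = 1, f'(5) = 10, so t₂ = 5 - 1/10 = 49/10.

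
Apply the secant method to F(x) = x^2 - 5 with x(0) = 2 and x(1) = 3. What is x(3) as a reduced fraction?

F(2) = -1, F(3) = 4. x(2) = 3 - 4·(3 - 2)/(4 - (-1)) = 11/5.
F(3) = 4, F(11/5) = -4/25. x(3) = (11/5) - (-4/25)·((11/5) - 3)/((-4/25) - 4) = 29/13.

29/13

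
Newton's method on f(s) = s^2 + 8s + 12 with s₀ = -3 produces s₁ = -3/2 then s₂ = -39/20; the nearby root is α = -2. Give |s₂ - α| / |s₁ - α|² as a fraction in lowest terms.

s₁ - α = -3/2 - (-2) = -3/2 + 2 = 1/2, so |s₁ - α| = 1/2.
s₂ - α = -39/20 - (-2) = -39/20 + 2 = 1/20, so |s₂ - α| = 1/20.
|s₁ - α|² = 1/4.
Ratio = (1/20) / (1/4) = 1/5.

1/5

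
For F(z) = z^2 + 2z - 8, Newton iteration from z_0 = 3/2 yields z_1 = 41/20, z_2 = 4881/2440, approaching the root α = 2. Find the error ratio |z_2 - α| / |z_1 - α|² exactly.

10/61

z_1 - α = 41/20 - 2 = 1/20, so |z_1 - α| = 1/20.
z_2 - α = 4881/2440 - 2 = 1/2440, so |z_2 - α| = 1/2440.
|z_1 - α|² = 1/400.
Ratio = (1/2440) / (1/400) = 10/61.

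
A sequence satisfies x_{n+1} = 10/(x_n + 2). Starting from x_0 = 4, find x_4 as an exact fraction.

260/107

x_1 = 10/(4 + 2) = 5/3.
x_2 = 10/(5/3 + 2) = 30/11.
x_3 = 10/(30/11 + 2) = 55/26.
x_4 = 10/(55/26 + 2) = 260/107.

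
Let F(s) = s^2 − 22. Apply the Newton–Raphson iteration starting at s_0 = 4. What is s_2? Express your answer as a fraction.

F'(s) = 2s.
F(4) = −6, F'(4) = 8, so s_1 = 4 − (−6)/8 = 19/4.
F(19/4) = 9/16, F'(19/4) = 19/2, so s_2 = (19/4) − (9/16)/(19/2) = 713/152.

713/152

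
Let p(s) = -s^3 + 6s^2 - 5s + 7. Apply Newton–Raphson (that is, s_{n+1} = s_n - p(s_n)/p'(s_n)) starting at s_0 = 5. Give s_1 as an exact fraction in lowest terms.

107/20

p'(s) = -3s^2 + 12s - 5.
p(5) = 7, p'(5) = -20, so s_1 = 5 - 7/(-20) = 107/20.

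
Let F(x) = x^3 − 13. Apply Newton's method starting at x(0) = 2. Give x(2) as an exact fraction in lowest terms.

F'(x) = 3x^2.
F(2) = −5, F'(2) = 12, so x(1) = 2 − (−5)/12 = 29/12.
F(29/12) = 1925/1728, F'(29/12) = 841/48, so x(2) = (29/12) − (1925/1728)/(841/48) = 35621/15138.

35621/15138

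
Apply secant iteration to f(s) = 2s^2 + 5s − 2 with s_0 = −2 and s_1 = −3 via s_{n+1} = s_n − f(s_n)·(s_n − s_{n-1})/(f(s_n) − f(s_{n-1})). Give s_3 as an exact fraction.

−94/33

f(−2) = −4, f(−3) = 1. s_2 = (−3) − 1·((−3) − (−2))/(1 − (−4)) = −14/5.
f(−3) = 1, f(−14/5) = −8/25. s_3 = (−14/5) − (−8/25)·((−14/5) − (−3))/((−8/25) − 1) = −94/33.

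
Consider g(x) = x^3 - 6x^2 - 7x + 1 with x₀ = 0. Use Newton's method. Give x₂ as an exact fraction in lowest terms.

g'(x) = 3x^2 - 12x - 7.
g(0) = 1, g'(0) = -7, so x₁ = 0 - 1/(-7) = 1/7.
g(1/7) = -41/343, g'(1/7) = -424/49, so x₂ = (1/7) - (-41/343)/(-424/49) = 383/2968.

383/2968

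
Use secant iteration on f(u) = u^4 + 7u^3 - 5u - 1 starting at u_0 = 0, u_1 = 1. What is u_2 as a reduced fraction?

1/3

f(0) = -1, f(1) = 2. u_2 = 1 - 2·(1 - 0)/(2 - (-1)) = 1/3.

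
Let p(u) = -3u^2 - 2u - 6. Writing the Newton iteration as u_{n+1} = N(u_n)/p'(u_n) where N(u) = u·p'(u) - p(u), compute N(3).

p'(u) = -6u - 2.
N(u) = u·p'(u) - p(u) = u·(-6u - 2) - (-3u^2 - 2u - 6) = -3u^2 + 6.
N(3) = -21.

-21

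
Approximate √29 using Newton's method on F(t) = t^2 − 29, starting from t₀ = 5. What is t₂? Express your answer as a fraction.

727/135

F'(t) = 2t.
F(5) = −4, F'(5) = 10, so t₁ = 5 − (−4)/10 = 27/5.
F(27/5) = 4/25, F'(27/5) = 54/5, so t₂ = (27/5) − (4/25)/(54/5) = 727/135.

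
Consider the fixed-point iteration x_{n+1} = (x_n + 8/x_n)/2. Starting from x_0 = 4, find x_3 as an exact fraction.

577/204

x_1 = (4 + 8/4)/2 = 3.
x_2 = (3 + 8/3)/2 = 17/6.
x_3 = (17/6 + 8/(17/6))/2 = 577/204.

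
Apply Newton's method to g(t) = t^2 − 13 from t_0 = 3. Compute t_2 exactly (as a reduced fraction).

g'(t) = 2t.
g(3) = −4, g'(3) = 6, so t_1 = 3 − (−4)/6 = 11/3.
g(11/3) = 4/9, g'(11/3) = 22/3, so t_2 = (11/3) − (4/9)/(22/3) = 119/33.

119/33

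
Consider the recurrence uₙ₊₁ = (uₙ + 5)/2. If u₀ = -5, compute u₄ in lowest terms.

u₁ = ((-5) + 5)/2 = 0.
u₂ = (0 + 5)/2 = 5/2.
u₃ = ((5/2) + 5)/2 = 15/4.
u₄ = ((15/4) + 5)/2 = 35/8.

35/8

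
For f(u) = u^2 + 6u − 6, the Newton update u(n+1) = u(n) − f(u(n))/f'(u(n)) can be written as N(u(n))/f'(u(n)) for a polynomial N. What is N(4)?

22

f'(u) = 2u + 6.
N(u) = u·f'(u) − f(u) = u·(2u + 6) − (u^2 + 6u − 6) = u^2 + 6.
N(4) = 22.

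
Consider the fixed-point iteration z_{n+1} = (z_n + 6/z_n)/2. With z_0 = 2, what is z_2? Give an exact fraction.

49/20

z_1 = (2 + 6/2)/2 = 5/2.
z_2 = (5/2 + 6/(5/2))/2 = 49/20.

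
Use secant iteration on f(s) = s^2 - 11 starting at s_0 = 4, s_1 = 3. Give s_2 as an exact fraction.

f(4) = 5, f(3) = -2. s_2 = 3 - (-2)·(3 - 4)/((-2) - 5) = 23/7.

23/7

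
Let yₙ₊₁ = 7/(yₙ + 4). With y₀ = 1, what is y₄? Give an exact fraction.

y₁ = 7/(1 + 4) = 7/5.
y₂ = 7/(7/5 + 4) = 35/27.
y₃ = 7/(35/27 + 4) = 189/143.
y₄ = 7/(189/143 + 4) = 1001/761.

1001/761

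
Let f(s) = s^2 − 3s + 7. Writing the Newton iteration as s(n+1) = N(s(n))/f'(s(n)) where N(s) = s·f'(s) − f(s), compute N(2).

f'(s) = 2s − 3.
N(s) = s·f'(s) − f(s) = s·(2s − 3) − (s^2 − 3s + 7) = s^2 − 7.
N(2) = −3.

−3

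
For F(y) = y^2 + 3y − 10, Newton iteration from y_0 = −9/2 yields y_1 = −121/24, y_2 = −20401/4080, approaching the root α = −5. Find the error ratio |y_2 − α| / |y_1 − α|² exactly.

12/85

y_1 − α = −121/24 − (−5) = −121/24 + 5 = −1/24, so |y_1 − α| = 1/24.
y_2 − α = −20401/4080 − (−5) = −20401/4080 + 5 = −1/4080, so |y_2 − α| = 1/4080.
|y_1 − α|² = 1/576.
Ratio = (1/4080) / (1/576) = 12/85.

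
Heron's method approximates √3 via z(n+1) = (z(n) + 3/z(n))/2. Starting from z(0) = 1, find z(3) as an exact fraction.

z(1) = (1 + 3/1)/2 = 2.
z(2) = (2 + 3/2)/2 = 7/4.
z(3) = (7/4 + 3/(7/4))/2 = 97/56.

97/56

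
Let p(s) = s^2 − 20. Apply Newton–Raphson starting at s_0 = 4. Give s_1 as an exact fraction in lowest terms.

9/2

p'(s) = 2s.
p(4) = −4, p'(4) = 8, so s_1 = 4 − (−4)/8 = 9/2.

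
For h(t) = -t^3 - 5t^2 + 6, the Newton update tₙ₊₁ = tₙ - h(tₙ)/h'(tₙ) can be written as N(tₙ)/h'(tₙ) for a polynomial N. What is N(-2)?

-10

h'(t) = -3t^2 - 10t.
N(t) = t·h'(t) - h(t) = t·(-3t^2 - 10t) - (-t^3 - 5t^2 + 6) = -2t^3 - 5t^2 - 6.
N(-2) = -10.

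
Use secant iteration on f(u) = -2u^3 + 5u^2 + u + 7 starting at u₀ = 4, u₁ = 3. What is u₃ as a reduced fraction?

25642/8427

f(4) = -37, f(3) = 1. u₂ = 3 - 1·(3 - 4)/(1 - (-37)) = 115/38.
f(3) = 1, f(115/38) = 5291/13718. u₃ = (115/38) - (5291/13718)·((115/38) - 3)/((5291/13718) - 1) = 25642/8427.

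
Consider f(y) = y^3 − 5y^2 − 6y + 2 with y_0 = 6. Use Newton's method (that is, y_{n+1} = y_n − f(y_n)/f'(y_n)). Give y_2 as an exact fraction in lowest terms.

2247103/377559

f'(y) = 3y^2 − 10y − 6.
f(6) = 2, f'(6) = 42, so y_1 = 6 − 2/42 = 125/21.
f(125/21) = 272/9261, f'(125/21) = 5993/147, so y_2 = (125/21) − (272/9261)/(5993/147) = 2247103/377559.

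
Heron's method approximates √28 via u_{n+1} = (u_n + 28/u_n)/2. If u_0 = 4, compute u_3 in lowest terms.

108497/20504

u_1 = (4 + 28/4)/2 = 11/2.
u_2 = (11/2 + 28/(11/2))/2 = 233/44.
u_3 = (233/44 + 28/(233/44))/2 = 108497/20504.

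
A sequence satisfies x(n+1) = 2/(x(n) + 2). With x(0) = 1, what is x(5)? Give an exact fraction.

x(1) = 2/(1 + 2) = 2/3.
x(2) = 2/(2/3 + 2) = 3/4.
x(3) = 2/(3/4 + 2) = 8/11.
x(4) = 2/(8/11 + 2) = 11/15.
x(5) = 2/(11/15 + 2) = 30/41.

30/41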